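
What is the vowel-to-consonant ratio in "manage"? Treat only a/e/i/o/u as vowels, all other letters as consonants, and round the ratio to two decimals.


Word: "manage"
Vowels (a,e,i,o,u): 3
Consonants: 3
Ratio = 3/3
= 1.00


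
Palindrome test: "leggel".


Word: "leggel"
Reversed: "leggel"
Forward == Backward? leggel == leggel
Palindrome = Yes


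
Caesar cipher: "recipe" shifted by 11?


Word: "recipe"
Shift: 11
Each letter → (letter + shift) mod 26:
  'r' (17) + 11 = 2 → 'c'
  'e' (4) + 11 = 15 → 'p'
  'c' (2) + 11 = 13 → 'n'
  'i' (8) + 11 = 19 → 't'
  'p' (15) + 11 = 0 → 'a'
  'e' (4) + 11 = 15 → 'p'
Result = "cpntap"


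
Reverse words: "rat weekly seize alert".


Original: "rat weekly seize alert"
Words (1..n): rat | weekly | seize | alert
Reversed (n..1): alert | seize | weekly | rat
Result = "alert seize weekly rat"


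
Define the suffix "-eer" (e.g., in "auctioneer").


Suffix: -eer
As in: auctioneer -> auction + -eer
Meaning = one who is concerned with


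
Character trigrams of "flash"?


Word: "flash" (length 5)
Number of trigrams = 5 - 3 + 1 = 3
  Position 0: "fla"
  Position 1: "las"
  Position 2: "ash"
Trigrams = "fla", "las", "ash"


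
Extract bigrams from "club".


Word: "club" (length 4)
Number of bigrams = 4 - 2 + 1 = 3
  Position 0: "cl"
  Position 1: "lu"
  Position 2: "ub"
Bigrams = "cl", "lu", "ub"


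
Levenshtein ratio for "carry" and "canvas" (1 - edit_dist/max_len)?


Word 1: "carry" (length 5)
Word 2: "canvas" (length 6)
One optimal edit sequence:
  1. keep 'c'
  2. keep 'a'
  3. insert 'n'  (+1)
  4. substitute 'r' -> 'v'  (+1)
  5. substitute 'r' -> 'a'  (+1)
  6. substitute 'y' -> 's'  (+1)
Edit distance = 4
Max length = max(5, 6) = 6
Similarity = 1 - 4/6
= 0.3333


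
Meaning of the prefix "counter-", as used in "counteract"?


Prefix: counter-
Example: counteract (counter- + act)
Meaning = against / opposite


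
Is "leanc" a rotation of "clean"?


Word: "clean", Candidate: "leanc"
Method: check if candidate is substring of word+word
"cleanclean" contains "leanc"? Yes
Is rotation = Yes


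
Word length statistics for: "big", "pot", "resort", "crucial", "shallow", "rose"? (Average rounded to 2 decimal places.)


Lengths: "big"=3, "pot"=3, "resort"=6, "crucial"=7, "shallow"=7, "rose"=4
Sum = 30, Count = 6
Average = 30/6 = 5.00
= avg=5.00, min=3, max=7


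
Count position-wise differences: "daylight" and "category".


Comparing character by character (same length = 8):
  Pos 0: 'd' vs 'c' !=
  Pos 1: 'a' vs 'a' =
  Pos 2: 'y' vs 't' !=
  Pos 3: 'l' vs 'e' !=
  Pos 4: 'i' vs 'g' !=
  Pos 5: 'g' vs 'o' !=
  Pos 6: 'h' vs 'r' !=
  Pos 7: 't' vs 'y' !=
Hamming distance = 7


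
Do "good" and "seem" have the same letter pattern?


Pattern of "good": [0, 1, 1, 2]
Pattern of "seem": [0, 1, 1, 2]
Patterns match
Same pattern = Yes


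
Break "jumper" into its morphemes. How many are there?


Word: "jumper"
Morphemes: jump | -er
Each morpheme carries meaning
= 2 morphemes


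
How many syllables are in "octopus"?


Word: "octopus"
Syllable breakdown: oc | to | pus
Counting: 3 parts
= 3 syllables


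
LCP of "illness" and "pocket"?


Word 1: "illness"
Word 2: "pocket"
Comparing from start:
  Pos 0: 'i' != 'p' (stop)
LCP = "" (length 0)


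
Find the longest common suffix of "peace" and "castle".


Word 1: "peace"
Word 2: "castle"
Comparing from end:
  Pos -1: 'e' == 'e'
  Pos -2: 'c' != 'l' (stop)
LCS = "e" (length 1)


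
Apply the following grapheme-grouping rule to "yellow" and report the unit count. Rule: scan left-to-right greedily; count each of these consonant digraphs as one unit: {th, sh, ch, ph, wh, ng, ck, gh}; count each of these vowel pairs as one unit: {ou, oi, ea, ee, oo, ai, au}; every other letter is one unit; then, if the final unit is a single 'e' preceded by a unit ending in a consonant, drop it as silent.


Word: "yellow" (6 letters)
Left-to-right scan:
  [1] 'y' (letter)
  [2] 'e' (letter)
  [3] 'l' (letter)
  [4] 'l' (letter)
  [5] 'o' (letter)
  [6] 'w' (letter)
Units from scan: 6
Sound units = 6 units


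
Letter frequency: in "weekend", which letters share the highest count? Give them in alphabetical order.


Word: "weekend"
Letter counts:
  'd': 1
  'e': 3
  'k': 1
  'n': 1
  'w': 1
Maximum count = 3
Most frequent = 'e' (3 times each)


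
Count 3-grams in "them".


Word: "them" (length 4)
Number of 3-grams = length - 3 + 1 = 4 - 3 + 1
= 2


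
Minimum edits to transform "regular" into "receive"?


Word 1: "regular" (length 7)
Word 2: "receive" (length 7)
One optimal edit sequence (insert/delete/substitute each cost 1):
  1. keep 'r'
  2. keep 'e'
  3. substitute 'g' -> 'c'  (+1)
  4. substitute 'u' -> 'e'  (+1)
  5. substitute 'l' -> 'i'  (+1)
  6. substitute 'a' -> 'v'  (+1)
  7. substitute 'r' -> 'e'  (+1)
Total edit operations: 5
Edit distance = 5


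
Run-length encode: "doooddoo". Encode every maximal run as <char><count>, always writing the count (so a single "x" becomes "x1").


String: "doooddoo"
Scanning for consecutive runs:
  'd' x 1
  'o' x 3
  'd' x 2
  'o' x 2
RLE = "d1o3d2o2"


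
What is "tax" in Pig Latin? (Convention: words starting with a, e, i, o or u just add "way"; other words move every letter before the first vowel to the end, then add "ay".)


Word: "tax"
Starts with consonant(s) → move to end, add 'ay'
Consonant cluster: "t"
Pig Latin = "axtay"


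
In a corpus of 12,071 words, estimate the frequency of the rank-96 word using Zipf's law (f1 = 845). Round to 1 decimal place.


Zipf's law: f(r) = f(1) / r
f(1) = 845
f(96) = 845 / 96
= 8.8 occurrences


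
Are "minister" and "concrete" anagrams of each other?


Word 1: "minister" → sorted: eiimnrst
Word 2: "concrete" → sorted: cceenort
Same letters? eiimnrst != cceenort
Anagram = No


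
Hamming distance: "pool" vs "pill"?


Comparing character by character (same length = 4):
  Pos 0: 'p' vs 'p' =
  Pos 1: 'o' vs 'i' !=
  Pos 2: 'o' vs 'l' !=
  Pos 3: 'l' vs 'l' =
Hamming distance = 2


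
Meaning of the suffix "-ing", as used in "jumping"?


Suffix: -ing
Example: jumping (jump + -ing)
Meaning = present participle


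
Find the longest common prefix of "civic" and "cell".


Word 1: "civic"
Word 2: "cell"
Comparing from start:
  Pos 0: 'c' == 'c'
  Pos 1: 'i' != 'e' (stop)
LCP = "c" (length 1)


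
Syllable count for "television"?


Word: "television"
Syllable breakdown: tel · e · vi · sion
Counting: 4 parts
= 4 syllables


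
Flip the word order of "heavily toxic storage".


Original: "heavily toxic storage"
Words (1..n): heavily | toxic | storage
Reversed (n..1): storage | toxic | heavily
Result = "storage toxic heavily"


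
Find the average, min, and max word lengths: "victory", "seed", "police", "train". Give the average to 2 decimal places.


Lengths: "victory"=7, "seed"=4, "police"=6, "train"=5
Sum = 22, Count = 4
Average = 22/4 = 5.50
= avg=5.50, min=4, max=7


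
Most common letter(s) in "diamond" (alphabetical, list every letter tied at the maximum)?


Word: "diamond"
Letter counts:
  'a': 1
  'd': 2
  'i': 1
  'm': 1
  'n': 1
  'o': 1
Maximum count = 2
Most frequent = 'd' (2 times each)


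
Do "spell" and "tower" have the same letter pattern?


Pattern of "spell": [0, 1, 2, 3, 3]
Pattern of "tower": [0, 1, 2, 3, 4]
Patterns do not match
Same pattern = No


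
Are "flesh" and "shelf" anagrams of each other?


Word 1: "flesh" → sorted: efhls
Word 2: "shelf" → sorted: efhls
Same letters? efhls == efhls
Anagram = Yes


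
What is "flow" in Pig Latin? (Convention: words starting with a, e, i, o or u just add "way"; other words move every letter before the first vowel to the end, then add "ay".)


Word: "flow"
Starts with consonant(s) → move to end, add 'ay'
Consonant cluster: "fl"
Pig Latin = "owflay"


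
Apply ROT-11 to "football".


Word: "football"
Shift: 11
Each letter → (letter + shift) mod 26:
  'f' (5) + 11 = 16 → 'q'
  'o' (14) + 11 = 25 → 'z'
  'o' (14) + 11 = 25 → 'z'
  't' (19) + 11 = 4 → 'e'
  'b' (1) + 11 = 12 → 'm'
  'a' (0) + 11 = 11 → 'l'
  'l' (11) + 11 = 22 → 'w'
  'l' (11) + 11 = 22 → 'w'
Result = "qzzemlww"


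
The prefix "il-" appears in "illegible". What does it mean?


Prefix: il-
As in: illegible -> il- + legible
Meaning = not


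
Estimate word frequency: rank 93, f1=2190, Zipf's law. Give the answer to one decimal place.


Zipf's law: f(r) = f(1) / r
f(1) = 2190
f(93) = 2190 / 93
= 23.5 occurrences


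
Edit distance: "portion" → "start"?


Word 1: "portion" (length 7)
Word 2: "start" (length 5)
One optimal edit sequence (insert/delete/substitute each cost 1):
  1. delete 'p'  (+1)
  2. delete 'o'  (+1)
  3. substitute 'r' -> 's'  (+1)
  4. keep 't'
  5. substitute 'i' -> 'a'  (+1)
  6. substitute 'o' -> 'r'  (+1)
  7. substitute 'n' -> 't'  (+1)
Total edit operations: 6
Edit distance = 6


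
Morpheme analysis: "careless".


Word: "careless"
Morphemes: care + -less
Each morpheme carries meaning
= 2 morphemes


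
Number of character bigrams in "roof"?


Word: "roof" (length 4)
Number of 2-grams = length - 2 + 1 = 4 - 2 + 1
= 3


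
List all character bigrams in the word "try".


Word: "try" (length 3)
Number of bigrams = 3 - 2 + 1 = 2
  Position 0: "tr"
  Position 1: "ry"
Bigrams = "tr", "ry"


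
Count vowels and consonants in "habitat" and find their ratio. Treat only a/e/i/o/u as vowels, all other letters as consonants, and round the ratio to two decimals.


Word: "habitat"
Vowels (a,e,i,o,u): 3
Consonants: 4
Ratio = 3/4
= 0.75


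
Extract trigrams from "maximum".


Word: "maximum" (length 7)
Number of trigrams = 7 - 3 + 1 = 5
  Position 0: "max"
  Position 1: "axi"
  Position 2: "xim"
  Position 3: "imu"
  Position 4: "mum"
Trigrams = "max", "axi", "xim", "imu", "mum"


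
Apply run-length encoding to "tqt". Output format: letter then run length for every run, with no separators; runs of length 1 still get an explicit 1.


String: "tqt"
Scanning for consecutive runs:
  't' x 1
  'q' x 1
  't' x 1
RLE = "t1q1t1"


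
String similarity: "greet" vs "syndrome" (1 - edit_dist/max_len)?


Word 1: "greet" (length 5)
Word 2: "syndrome" (length 8)
One optimal edit sequence:
  1. insert 's'  (+1)
  2. insert 'y'  (+1)
  3. insert 'n'  (+1)
  4. substitute 'g' -> 'd'  (+1)
  5. keep 'r'
  6. substitute 'e' -> 'o'  (+1)
  7. substitute 'e' -> 'm'  (+1)
  8. substitute 't' -> 'e'  (+1)
Edit distance = 7
Max length = max(5, 8) = 8
Similarity = 1 - 7/8
= 0.1250


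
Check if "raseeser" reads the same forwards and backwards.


Word: "raseeser"
Reversed: "reseesar"
Forward == Backward? raseeser != reseesar
Palindrome = No


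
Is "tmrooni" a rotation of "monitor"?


Word: "monitor", Candidate: "tmrooni"
Method: check if candidate is substring of word+word
"monitormonitor" contains "tmrooni"? No
Is rotation = No


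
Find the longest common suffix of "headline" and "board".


Word 1: "headline"
Word 2: "board"
Comparing from end:
  Pos -1: 'e' != 'd' (stop)
LCS = "" (length 0)


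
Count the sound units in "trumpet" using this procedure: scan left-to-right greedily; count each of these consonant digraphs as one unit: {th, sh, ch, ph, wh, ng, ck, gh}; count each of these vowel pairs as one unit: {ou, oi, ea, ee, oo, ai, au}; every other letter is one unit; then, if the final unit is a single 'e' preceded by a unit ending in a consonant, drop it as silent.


Word: "trumpet" (7 letters)
Left-to-right scan:
  [1] 't' (letter)
  [2] 'r' (letter)
  [3] 'u' (letter)
  [4] 'm' (letter)
  [5] 'p' (letter)
  [6] 'e' (letter)
  [7] 't' (letter)
Units from scan: 7
Sound units = 7 units


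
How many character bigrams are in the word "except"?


Word: "except" (length 6)
Number of 2-grams = length - 2 + 1 = 6 - 2 + 1
= 5


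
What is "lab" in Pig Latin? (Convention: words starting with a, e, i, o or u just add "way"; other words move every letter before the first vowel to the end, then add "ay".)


Word: "lab"
Starts with consonant(s) → move to end, add 'ay'
Consonant cluster: "l"
Pig Latin = "ablay"


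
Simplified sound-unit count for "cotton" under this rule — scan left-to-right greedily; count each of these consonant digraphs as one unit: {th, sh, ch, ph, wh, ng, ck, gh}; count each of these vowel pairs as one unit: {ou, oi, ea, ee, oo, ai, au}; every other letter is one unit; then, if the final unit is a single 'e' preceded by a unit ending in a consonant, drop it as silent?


Word: "cotton" (6 letters)
Left-to-right scan:
  1. 'c' (letter)
  2. 'o' (letter)
  3. 't' (letter)
  4. 't' (letter)
  5. 'o' (letter)
  6. 'n' (letter)
Units from scan: 6
Sound units = 6 units


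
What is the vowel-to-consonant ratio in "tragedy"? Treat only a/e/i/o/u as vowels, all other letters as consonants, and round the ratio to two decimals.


Word: "tragedy"
Vowels (a,e,i,o,u): 2
Consonants: 5
Ratio = 2/5
= 0.40


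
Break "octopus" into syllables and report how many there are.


Word: "octopus"
Syllable breakdown: oc | to | pus
Counting: 3 parts
= 3 syllables


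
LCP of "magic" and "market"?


Word 1: "magic"
Word 2: "market"
Comparing from start:
  Pos 0: 'm' == 'm'
  Pos 1: 'a' == 'a'
  Pos 2: 'g' != 'r' (stop)
LCP = "ma" (length 2)


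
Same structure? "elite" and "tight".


Pattern of "elite": [0, 1, 2, 3, 0]
Pattern of "tight": [0, 1, 2, 3, 0]
Patterns match
Same pattern = Yes


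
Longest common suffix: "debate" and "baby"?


Word 1: "debate"
Word 2: "baby"
Comparing from end:
  Pos -1: 'e' != 'y' (stop)
LCS = "" (length 0)


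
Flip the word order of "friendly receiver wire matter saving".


Original: "friendly receiver wire matter saving"
Words (1..n): friendly | receiver | wire | matter | saving
Reversed (n..1): saving | matter | wire | receiver | friendly
Result = "saving matter wire receiver friendly"


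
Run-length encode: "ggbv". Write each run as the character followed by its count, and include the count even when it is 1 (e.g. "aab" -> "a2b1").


String: "ggbv"
Scanning for consecutive runs:
  'g' x 2
  'b' x 1
  'v' x 1
RLE = "g2b1v1"


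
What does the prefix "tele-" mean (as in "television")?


Prefix: tele-
Example: television = tele- + vision
Meaning = distant


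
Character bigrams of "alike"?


Word: "alike" (length 5)
Number of bigrams = 5 - 2 + 1 = 4
  Position 0: "al"
  Position 1: "li"
  Position 2: "ik"
  Position 3: "ke"
Bigrams = "al", "li", "ik", "ke"


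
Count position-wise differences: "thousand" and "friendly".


Comparing character by character (same length = 8):
  Pos 0: 't' vs 'f' !=
  Pos 1: 'h' vs 'r' !=
  Pos 2: 'o' vs 'i' !=
  Pos 3: 'u' vs 'e' !=
  Pos 4: 's' vs 'n' !=
  Pos 5: 'a' vs 'd' !=
  Pos 6: 'n' vs 'l' !=
  Pos 7: 'd' vs 'y' !=
Hamming distance = 8


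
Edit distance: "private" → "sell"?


Word 1: "private" (length 7)
Word 2: "sell" (length 4)
One optimal edit sequence (insert/delete/substitute each cost 1):
  1. delete 'p'  (+1)
  2. delete 'r'  (+1)
  3. delete 'i'  (+1)
  4. substitute 'v' -> 's'  (+1)
  5. substitute 'a' -> 'e'  (+1)
  6. substitute 't' -> 'l'  (+1)
  7. substitute 'e' -> 'l'  (+1)
Total edit operations: 7
Edit distance = 7


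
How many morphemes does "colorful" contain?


Word: "colorful"
Morphemes: color + -ful
Each morpheme carries meaning
= 2 morphemes


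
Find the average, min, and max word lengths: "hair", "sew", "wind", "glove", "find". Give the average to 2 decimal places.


Lengths: "hair"=4, "sew"=3, "wind"=4, "glove"=5, "find"=4
Sum = 20, Count = 5
Average = 20/5 = 4.00
= avg=4.00, min=3, max=5


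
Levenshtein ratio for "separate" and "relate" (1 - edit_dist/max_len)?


Word 1: "separate" (length 8)
Word 2: "relate" (length 6)
One optimal edit sequence:
  1. substitute 's' -> 'r'  (+1)
  2. keep 'e'
  3. delete 'p'  (+1)
  4. delete 'a'  (+1)
  5. substitute 'r' -> 'l'  (+1)
  6. keep 'a'
  7. keep 't'
  8. keep 'e'
Edit distance = 4
Max length = max(8, 6) = 8
Similarity = 1 - 4/8
= 0.5000


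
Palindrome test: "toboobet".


Word: "toboobet"
Reversed: "teboobot"
Forward == Backward? toboobet != teboobot
Palindrome = No


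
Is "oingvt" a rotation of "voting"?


Word: "voting", Candidate: "oingvt"
Method: check if candidate is substring of word+word
"votingvoting" contains "oingvt"? No
Is rotation = No


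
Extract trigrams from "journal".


Word: "journal" (length 7)
Number of trigrams = 7 - 3 + 1 = 5
  Position 0: "jou"
  Position 1: "our"
  Position 2: "urn"
  Position 3: "rna"
  Position 4: "nal"
Trigrams = "jou", "our", "urn", "rna", "nal"


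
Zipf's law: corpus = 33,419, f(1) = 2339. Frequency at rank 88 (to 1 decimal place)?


Zipf's law: f(r) = f(1) / r
f(1) = 2339
f(88) = 2339 / 88
= 26.6 occurrences


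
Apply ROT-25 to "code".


Word: "code"
Shift: 25
Each letter → (letter + shift) mod 26:
  'c' (2) + 25 = 1 → 'b'
  'o' (14) + 25 = 13 → 'n'
  'd' (3) + 25 = 2 → 'c'
  'e' (4) + 25 = 3 → 'd'
Result = "bncd"


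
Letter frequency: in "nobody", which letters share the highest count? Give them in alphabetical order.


Word: "nobody"
Letter counts:
  'b': 1
  'd': 1
  'n': 1
  'o': 2
  'y': 1
Maximum count = 2
Most frequent = 'o' (2 times each)


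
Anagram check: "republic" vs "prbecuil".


Word 1: "republic" → sorted: bceilpru
Word 2: "prbecuil" → sorted: bceilpru
Same letters? bceilpru == bceilpru
Anagram = Yes


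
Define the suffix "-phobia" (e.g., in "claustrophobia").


Suffix: -phobia
Example: claustrophobia = claustro- + -phobia
Meaning = fear of


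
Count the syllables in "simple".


Word: "simple"
Syllable breakdown: sim-ple
Counting: 2 parts
= 2 syllables


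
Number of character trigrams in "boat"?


Word: "boat" (length 4)
Number of 3-grams = length - 3 + 1 = 4 - 3 + 1
= 2


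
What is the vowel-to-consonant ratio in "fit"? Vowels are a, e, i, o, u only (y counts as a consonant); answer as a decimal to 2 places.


Word: "fit"
Vowels (a,e,i,o,u): 1
Consonants: 2
Ratio = 1/2
= 0.50


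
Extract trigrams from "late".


Word: "late" (length 4)
Number of trigrams = 4 - 3 + 1 = 2
  Position 0: "lat"
  Position 1: "ate"
Trigrams = "lat", "ate"


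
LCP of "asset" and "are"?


Word 1: "asset"
Word 2: "are"
Comparing from start:
  Pos 0: 'a' == 'a'
  Pos 1: 's' != 'r' (stop)
LCP = "a" (length 1)


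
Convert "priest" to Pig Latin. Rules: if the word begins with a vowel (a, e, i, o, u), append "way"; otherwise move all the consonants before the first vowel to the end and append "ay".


Word: "priest"
Starts with consonant(s) → move to end, add 'ay'
Consonant cluster: "pr"
Pig Latin = "iestpray"


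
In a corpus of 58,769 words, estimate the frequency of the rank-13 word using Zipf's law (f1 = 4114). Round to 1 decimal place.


Zipf's law: f(r) = f(1) / r
f(1) = 4114
f(13) = 4114 / 13
= 316.5 occurrences


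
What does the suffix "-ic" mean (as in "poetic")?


Suffix: -ic
Example: poetic = poet + -ic
Meaning = relating to


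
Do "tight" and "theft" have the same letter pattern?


Pattern of "tight": [0, 1, 2, 3, 0]
Pattern of "theft": [0, 1, 2, 3, 0]
Patterns match
Same pattern = Yes


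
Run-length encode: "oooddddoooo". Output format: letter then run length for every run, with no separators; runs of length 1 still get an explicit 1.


String: "oooddddoooo"
Scanning for consecutive runs:
  'o' x 3
  'd' x 4
  'o' x 4
RLE = "o3d4o4"


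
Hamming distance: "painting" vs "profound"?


Comparing character by character (same length = 8):
  Pos 0: 'p' vs 'p' =
  Pos 1: 'a' vs 'r' !=
  Pos 2: 'i' vs 'o' !=
  Pos 3: 'n' vs 'f' !=
  Pos 4: 't' vs 'o' !=
  Pos 5: 'i' vs 'u' !=
  Pos 6: 'n' vs 'n' =
  Pos 7: 'g' vs 'd' !=
Hamming distance = 6


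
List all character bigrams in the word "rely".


Word: "rely" (length 4)
Number of bigrams = 4 - 2 + 1 = 3
  Position 0: "re"
  Position 1: "el"
  Position 2: "ly"
Bigrams = "re", "el", "ly"


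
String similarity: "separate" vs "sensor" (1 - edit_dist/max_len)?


Word 1: "separate" (length 8)
Word 2: "sensor" (length 6)
One optimal edit sequence:
  1. keep 's'
  2. keep 'e'
  3. delete 'p'  (+1)
  4. delete 'a'  (+1)
  5. substitute 'r' -> 'n'  (+1)
  6. substitute 'a' -> 's'  (+1)
  7. substitute 't' -> 'o'  (+1)
  8. substitute 'e' -> 'r'  (+1)
Edit distance = 6
Max length = max(8, 6) = 8
Similarity = 1 - 6/8
= 0.2500


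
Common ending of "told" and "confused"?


Word 1: "told"
Word 2: "confused"
Comparing from end:
  Pos -1: 'd' == 'd'
  Pos -2: 'l' != 'e' (stop)
LCS = "d" (length 1)


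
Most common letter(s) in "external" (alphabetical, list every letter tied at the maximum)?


Word: "external"
Letter counts:
  'a': 1
  'e': 2
  'l': 1
  'n': 1
  'r': 1
  't': 1
  'x': 1
Maximum count = 2
Most frequent = 'e' (2 times each)


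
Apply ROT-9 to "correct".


Word: "correct"
Shift: 9
Each letter → (letter + shift) mod 26:
  'c' (2) + 9 = 11 → 'l'
  'o' (14) + 9 = 23 → 'x'
  'r' (17) + 9 = 0 → 'a'
  'r' (17) + 9 = 0 → 'a'
  'e' (4) + 9 = 13 → 'n'
  'c' (2) + 9 = 11 → 'l'
  't' (19) + 9 = 2 → 'c'
Result = "lxaanlc"


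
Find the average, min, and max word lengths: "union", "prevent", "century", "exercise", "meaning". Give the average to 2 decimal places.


Lengths: "union"=5, "prevent"=7, "century"=7, "exercise"=8, "meaning"=7
Sum = 34, Count = 5
Average = 34/5 = 6.80
= avg=6.80, min=5, max=8


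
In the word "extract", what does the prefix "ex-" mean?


Prefix: ex-
Example: extract = ex- + tract
Meaning = out / former


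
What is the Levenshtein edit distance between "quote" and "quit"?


Word 1: "quote" (length 5)
Word 2: "quit" (length 4)
One optimal edit sequence (insert/delete/substitute each cost 1):
  1. keep 'q'
  2. keep 'u'
  3. substitute 'o' -> 'i'  (+1)
  4. keep 't'
  5. delete 'e'  (+1)
Total edit operations: 2
Edit distance = 2


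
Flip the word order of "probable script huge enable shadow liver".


Original: "probable script huge enable shadow liver"
Words (1..n): probable | script | huge | enable | shadow | liver
Reversed (n..1): liver | shadow | enable | huge | script | probable
Result = "liver shadow enable huge script probable"


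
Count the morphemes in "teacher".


Word: "teacher"
Morphemes: teach | -er
Each morpheme carries meaning
= 2 morphemes


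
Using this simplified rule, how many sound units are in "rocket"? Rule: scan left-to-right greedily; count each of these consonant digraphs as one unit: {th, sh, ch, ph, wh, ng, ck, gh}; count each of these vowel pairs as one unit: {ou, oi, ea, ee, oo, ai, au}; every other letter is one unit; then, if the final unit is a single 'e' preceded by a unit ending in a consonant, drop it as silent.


Word: "rocket" (6 letters)
Left-to-right scan:
  1. 'r' (letter)
  2. 'o' (letter)
  3. 'ck' (digraph)
  4. 'e' (letter)
  5. 't' (letter)
Units from scan: 5
Sound units = 5 units


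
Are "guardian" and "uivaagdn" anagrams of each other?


Word 1: "guardian" → sorted: aadginru
Word 2: "uivaagdn" → sorted: aadginuv
Same letters? aadginru != aadginuv
Anagram = No


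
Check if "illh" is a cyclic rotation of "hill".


Word: "hill", Candidate: "illh"
Method: check if candidate is substring of word+word
"hillhill" contains "illh"? Yes
Is rotation = Yes


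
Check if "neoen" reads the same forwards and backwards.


Word: "neoen"
Reversed: "neoen"
Forward == Backward? neoen == neoen
Palindrome = Yes


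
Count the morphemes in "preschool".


Word: "preschool"
Morphemes: pre- | school
Each morpheme carries meaning
= 2 morphemes


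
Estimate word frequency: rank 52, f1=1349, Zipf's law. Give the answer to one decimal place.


Zipf's law: f(r) = f(1) / r
f(1) = 1349
f(52) = 1349 / 52
= 25.9 occurrences


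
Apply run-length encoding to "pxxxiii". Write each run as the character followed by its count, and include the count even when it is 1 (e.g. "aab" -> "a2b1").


String: "pxxxiii"
Scanning for consecutive runs:
  'p' x 1
  'x' x 3
  'i' x 3
RLE = "p1x3i3"


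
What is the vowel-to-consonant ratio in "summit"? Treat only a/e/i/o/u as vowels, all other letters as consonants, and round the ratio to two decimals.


Word: "summit"
Vowels (a,e,i,o,u): 2
Consonants: 4
Ratio = 2/4
= 0.50


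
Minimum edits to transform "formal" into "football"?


Word 1: "formal" (length 6)
Word 2: "football" (length 8)
One optimal edit sequence (insert/delete/substitute each cost 1):
  1. keep 'f'
  2. insert 'o'  (+1)
  3. keep 'o'
  4. substitute 'r' -> 't'  (+1)
  5. substitute 'm' -> 'b'  (+1)
  6. keep 'a'
  7. insert 'l'  (+1)
  8. keep 'l'
Total edit operations: 4
Edit distance = 4


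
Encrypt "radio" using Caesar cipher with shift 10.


Word: "radio"
Shift: 10
Each letter → (letter + shift) mod 26:
  'r' (17) + 10 = 1 → 'b'
  'a' (0) + 10 = 10 → 'k'
  'd' (3) + 10 = 13 → 'n'
  'i' (8) + 10 = 18 → 's'
  'o' (14) + 10 = 24 → 'y'
Result = "bknsy"


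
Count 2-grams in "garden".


Word: "garden" (length 6)
Number of 2-grams = length - 2 + 1 = 6 - 2 + 1
= 5


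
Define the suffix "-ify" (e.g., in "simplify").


Suffix: -ify
Example: simplify = simple + -ify, with a spelling change
Meaning = to make


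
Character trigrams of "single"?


Word: "single" (length 6)
Number of trigrams = 6 - 3 + 1 = 4
  Position 0: "sin"
  Position 1: "ing"
  Position 2: "ngl"
  Position 3: "gle"
Trigrams = "sin", "ing", "ngl", "gle"


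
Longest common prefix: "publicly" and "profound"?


Word 1: "publicly"
Word 2: "profound"
Comparing from start:
  Pos 0: 'p' == 'p'
  Pos 1: 'u' != 'r' (stop)
LCP = "p" (length 1)


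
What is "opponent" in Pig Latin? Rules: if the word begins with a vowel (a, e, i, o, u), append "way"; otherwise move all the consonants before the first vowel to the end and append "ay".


Word: "opponent"
Starts with vowel → add 'way'
Pig Latin = "opponentway"


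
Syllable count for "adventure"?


Word: "adventure"
Syllable breakdown: ad / ven / ture
Counting: 3 parts
= 3 syllables


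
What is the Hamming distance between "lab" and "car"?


Comparing character by character (same length = 3):
  Pos 0: 'l' vs 'c' !=
  Pos 1: 'a' vs 'a' =
  Pos 2: 'b' vs 'r' !=
Hamming distance = 2


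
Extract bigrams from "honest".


Word: "honest" (length 6)
Number of bigrams = 6 - 2 + 1 = 5
  Position 0: "ho"
  Position 1: "on"
  Position 2: "ne"
  Position 3: "es"
  Position 4: "st"
Bigrams = "ho", "on", "ne", "es", "st"


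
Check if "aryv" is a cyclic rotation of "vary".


Word: "vary", Candidate: "aryv"
Method: check if candidate is substring of word+word
"varyvary" contains "aryv"? Yes
Is rotation = Yes


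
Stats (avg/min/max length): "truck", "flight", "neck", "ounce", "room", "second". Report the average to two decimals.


Lengths: "truck"=5, "flight"=6, "neck"=4, "ounce"=5, "room"=4, "second"=6
Sum = 30, Count = 6
Average = 30/6 = 5.00
= avg=5.00, min=4, max=6


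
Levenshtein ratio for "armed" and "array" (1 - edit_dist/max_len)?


Word 1: "armed" (length 5)
Word 2: "array" (length 5)
One optimal edit sequence:
  1. keep 'a'
  2. keep 'r'
  3. substitute 'm' -> 'r'  (+1)
  4. substitute 'e' -> 'a'  (+1)
  5. substitute 'd' -> 'y'  (+1)
Edit distance = 3
Max length = max(5, 5) = 5
Similarity = 1 - 3/5
= 0.4000


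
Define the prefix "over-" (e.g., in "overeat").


Prefix: over-
Example: overeat = over- + eat
Meaning = excessive


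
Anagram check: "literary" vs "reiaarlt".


Word 1: "literary" → sorted: aeilrrty
Word 2: "reiaarlt" → sorted: aaeilrrt
Same letters? aeilrrty != aaeilrrt
Anagram = No


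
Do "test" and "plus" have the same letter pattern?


Pattern of "test": [0, 1, 2, 0]
Pattern of "plus": [0, 1, 2, 3]
Patterns do not match
Same pattern = No


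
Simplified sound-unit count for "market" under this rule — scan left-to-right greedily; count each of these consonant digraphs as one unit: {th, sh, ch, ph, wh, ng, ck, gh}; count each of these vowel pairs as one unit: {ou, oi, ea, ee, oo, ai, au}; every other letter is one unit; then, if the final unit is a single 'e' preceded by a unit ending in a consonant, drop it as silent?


Word: "market" (6 letters)
Left-to-right scan:
  [1] 'm' (letter)
  [2] 'a' (letter)
  [3] 'r' (letter)
  [4] 'k' (letter)
  [5] 'e' (letter)
  [6] 't' (letter)
Units from scan: 6
Sound units = 6 units


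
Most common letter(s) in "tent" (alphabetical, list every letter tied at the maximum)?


Word: "tent"
Letter counts:
  'e': 1
  'n': 1
  't': 2
Maximum count = 2
Most frequent = 't' (2 times each)


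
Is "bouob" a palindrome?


Word: "bouob"
Reversed: "bouob"
Forward == Backward? bouob == bouob
Palindrome = Yes


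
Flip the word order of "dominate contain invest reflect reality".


Original: "dominate contain invest reflect reality"
Words (1..n): dominate | contain | invest | reflect | reality
Reversed (n..1): reality | reflect | invest | contain | dominate
Result = "reality reflect invest contain dominate"


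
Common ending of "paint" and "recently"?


Word 1: "paint"
Word 2: "recently"
Comparing from end:
  Pos -1: 't' != 'y' (stop)
LCS = "" (length 0)


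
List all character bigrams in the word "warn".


Word: "warn" (length 4)
Number of bigrams = 4 - 2 + 1 = 3
  Position 0: "wa"
  Position 1: "ar"
  Position 2: "rn"
Bigrams = "wa", "ar", "rn"


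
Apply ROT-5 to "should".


Word: "should"
Shift: 5
Each letter → (letter + shift) mod 26:
  's' (18) + 5 = 23 → 'x'
  'h' (7) + 5 = 12 → 'm'
  'o' (14) + 5 = 19 → 't'
  'u' (20) + 5 = 25 → 'z'
  'l' (11) + 5 = 16 → 'q'
  'd' (3) + 5 = 8 → 'i'
Result = "xmtzqi"


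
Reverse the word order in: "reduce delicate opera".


Original: "reduce delicate opera"
Words (1..n): reduce | delicate | opera
Reversed (n..1): opera | delicate | reduce
Result = "opera delicate reduce"


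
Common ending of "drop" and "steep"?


Word 1: "drop"
Word 2: "steep"
Comparing from end:
  Pos -1: 'p' == 'p'
  Pos -2: 'o' != 'e' (stop)
LCS = "p" (length 1)


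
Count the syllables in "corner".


Word: "corner"
Syllable breakdown: cor-ner
Counting: 2 parts
= 2 syllables


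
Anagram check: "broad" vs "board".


Word 1: "broad" → sorted: abdor
Word 2: "board" → sorted: abdor
Same letters? abdor == abdor
Anagram = Yes


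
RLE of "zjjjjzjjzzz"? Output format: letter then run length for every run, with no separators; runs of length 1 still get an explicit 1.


String: "zjjjjzjjzzz"
Scanning for consecutive runs:
  'z' x 1
  'j' x 4
  'z' x 1
  'j' x 2
  'z' x 3
RLE = "z1j4z1j2z3"


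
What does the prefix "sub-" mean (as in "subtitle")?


Prefix: sub-
Example: subtitle (sub- + title)
Meaning = under / below


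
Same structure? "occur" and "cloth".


Pattern of "occur": [0, 1, 1, 2, 3]
Pattern of "cloth": [0, 1, 2, 3, 4]
Patterns do not match
Same pattern = No


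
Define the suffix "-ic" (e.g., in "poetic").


Suffix: -ic
As in: poetic -> poet + -ic
Meaning = relating to


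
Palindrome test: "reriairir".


Word: "reriairir"
Reversed: "ririairer"
Forward == Backward? reriairir != ririairer
Palindrome = No


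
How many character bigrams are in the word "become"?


Word: "become" (length 6)
Number of 2-grams = length - 2 + 1 = 6 - 2 + 1
= 5


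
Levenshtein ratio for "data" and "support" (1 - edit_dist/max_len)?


Word 1: "data" (length 4)
Word 2: "support" (length 7)
One optimal edit sequence:
  1. insert 's'  (+1)
  2. insert 'u'  (+1)
  3. insert 'p'  (+1)
  4. substitute 'd' -> 'p'  (+1)
  5. substitute 'a' -> 'o'  (+1)
  6. substitute 't' -> 'r'  (+1)
  7. substitute 'a' -> 't'  (+1)
Edit distance = 7
Max length = max(4, 7) = 7
Similarity = 1 - 7/7
= 0.0000


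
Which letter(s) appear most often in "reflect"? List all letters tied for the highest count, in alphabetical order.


Word: "reflect"
Letter counts:
  'c': 1
  'e': 2
  'f': 1
  'l': 1
  'r': 1
  't': 1
Maximum count = 2
Most frequent = 'e' (2 times each)


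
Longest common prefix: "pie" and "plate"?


Word 1: "pie"
Word 2: "plate"
Comparing from start:
  Pos 0: 'p' == 'p'
  Pos 1: 'i' != 'l' (stop)
LCP = "p" (length 1)


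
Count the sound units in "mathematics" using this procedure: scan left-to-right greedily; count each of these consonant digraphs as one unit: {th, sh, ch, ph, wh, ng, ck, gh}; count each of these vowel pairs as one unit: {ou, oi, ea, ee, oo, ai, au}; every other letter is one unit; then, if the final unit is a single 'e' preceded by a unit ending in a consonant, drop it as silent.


Word: "mathematics" (11 letters)
Left-to-right scan:
  1. 'm' (letter)
  2. 'a' (letter)
  3. 'th' (digraph)
  4. 'e' (letter)
  5. 'm' (letter)
  6. 'a' (letter)
  7. 't' (letter)
  8. 'i' (letter)
  9. 'c' (letter)
  10. 's' (letter)
Units from scan: 10
Sound units = 10 units


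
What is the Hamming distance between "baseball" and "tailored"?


Comparing character by character (same length = 8):
  Pos 0: 'b' vs 't' !=
  Pos 1: 'a' vs 'a' =
  Pos 2: 's' vs 'i' !=
  Pos 3: 'e' vs 'l' !=
  Pos 4: 'b' vs 'o' !=
  Pos 5: 'a' vs 'r' !=
  Pos 6: 'l' vs 'e' !=
  Pos 7: 'l' vs 'd' !=
Hamming distance = 7


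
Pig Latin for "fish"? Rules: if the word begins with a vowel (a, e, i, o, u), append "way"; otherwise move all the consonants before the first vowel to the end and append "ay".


Word: "fish"
Starts with consonant(s) → move to end, add 'ay'
Consonant cluster: "f"
Pig Latin = "ishfay"


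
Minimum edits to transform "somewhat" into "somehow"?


Word 1: "somewhat" (length 8)
Word 2: "somehow" (length 7)
One optimal edit sequence (insert/delete/substitute each cost 1):
  1. keep 's'
  2. keep 'o'
  3. keep 'm'
  4. keep 'e'
  5. delete 'w'  (+1)
  6. keep 'h'
  7. substitute 'a' -> 'o'  (+1)
  8. substitute 't' -> 'w'  (+1)
Total edit operations: 3
Edit distance = 3


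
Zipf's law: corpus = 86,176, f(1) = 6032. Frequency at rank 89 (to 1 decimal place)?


Zipf's law: f(r) = f(1) / r
f(1) = 6032
f(89) = 6032 / 89
= 67.8 occurrences


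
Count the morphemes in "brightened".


Word: "brightened"
Morphemes: bright / -en / -ed
Each morpheme carries meaning
= 3 morphemes


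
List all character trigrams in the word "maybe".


Word: "maybe" (length 5)
Number of trigrams = 5 - 3 + 1 = 3
  Position 0: "may"
  Position 1: "ayb"
  Position 2: "ybe"
Trigrams = "may", "ayb", "ybe"


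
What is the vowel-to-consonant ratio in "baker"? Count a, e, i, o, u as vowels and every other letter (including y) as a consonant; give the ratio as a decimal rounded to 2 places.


Word: "baker"
Vowels (a,e,i,o,u): 2
Consonants: 3
Ratio = 2/3
= 0.67


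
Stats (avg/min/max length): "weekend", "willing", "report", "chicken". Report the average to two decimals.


Lengths: "weekend"=7, "willing"=7, "report"=6, "chicken"=7
Sum = 27, Count = 4
Average = 27/4 = 6.75
= avg=6.75, min=6, max=7


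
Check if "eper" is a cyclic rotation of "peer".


Word: "peer", Candidate: "eper"
Method: check if candidate is substring of word+word
"peerpeer" contains "eper"? No
Is rotation = No


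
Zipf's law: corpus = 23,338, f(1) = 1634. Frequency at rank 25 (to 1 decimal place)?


Zipf's law: f(r) = f(1) / r
f(1) = 1634
f(25) = 1634 / 25
= 65.4 occurrences


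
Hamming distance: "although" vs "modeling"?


Comparing character by character (same length = 8):
  Pos 0: 'a' vs 'm' !=
  Pos 1: 'l' vs 'o' !=
  Pos 2: 't' vs 'd' !=
  Pos 3: 'h' vs 'e' !=
  Pos 4: 'o' vs 'l' !=
  Pos 5: 'u' vs 'i' !=
  Pos 6: 'g' vs 'n' !=
  Pos 7: 'h' vs 'g' !=
Hamming distance = 8


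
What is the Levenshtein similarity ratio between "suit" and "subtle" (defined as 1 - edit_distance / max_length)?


Word 1: "suit" (length 4)
Word 2: "subtle" (length 6)
One optimal edit sequence:
  1. keep 's'
  2. keep 'u'
  3. substitute 'i' -> 'b'  (+1)
  4. keep 't'
  5. insert 'l'  (+1)
  6. insert 'e'  (+1)
Edit distance = 3
Max length = max(4, 6) = 6
Similarity = 1 - 3/6
= 0.5000


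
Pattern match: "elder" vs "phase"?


Pattern of "elder": [0, 1, 2, 0, 3]
Pattern of "phase": [0, 1, 2, 3, 4]
Patterns do not match
Same pattern = No


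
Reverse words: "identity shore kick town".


Original: "identity shore kick town"
Words (1..n): identity | shore | kick | town
Reversed (n..1): town | kick | shore | identity
Result = "town kick shore identity"


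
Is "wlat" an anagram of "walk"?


Word 1: "walk" → sorted: aklw
Word 2: "wlat" → sorted: altw
Same letters? aklw != altw
Anagram = No


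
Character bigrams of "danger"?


Word: "danger" (length 6)
Number of bigrams = 6 - 2 + 1 = 5
  Position 0: "da"
  Position 1: "an"
  Position 2: "ng"
  Position 3: "ge"
  Position 4: "er"
Bigrams = "da", "an", "ng", "ge", "er"


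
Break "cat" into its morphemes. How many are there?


Word: "cat"
Morphemes: cat
Each morpheme carries meaning
= 1 morpheme


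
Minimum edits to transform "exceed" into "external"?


Word 1: "exceed" (length 6)
Word 2: "external" (length 8)
One optimal edit sequence (insert/delete/substitute each cost 1):
  1. keep 'e'
  2. keep 'x'
  3. substitute 'c' -> 't'  (+1)
  4. keep 'e'
  5. insert 'r'  (+1)
  6. insert 'n'  (+1)
  7. substitute 'e' -> 'a'  (+1)
  8. substitute 'd' -> 'l'  (+1)
Total edit operations: 5
Edit distance = 5


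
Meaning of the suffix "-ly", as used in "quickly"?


Suffix: -ly
Example: quickly (quick + -ly)
Meaning = in a manner


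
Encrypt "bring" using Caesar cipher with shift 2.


Word: "bring"
Shift: 2
Each letter → (letter + shift) mod 26:
  'b' (1) + 2 = 3 → 'd'
  'r' (17) + 2 = 19 → 't'
  'i' (8) + 2 = 10 → 'k'
  'n' (13) + 2 = 15 → 'p'
  'g' (6) + 2 = 8 → 'i'
Result = "dtkpi"


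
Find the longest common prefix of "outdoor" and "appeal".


Word 1: "outdoor"
Word 2: "appeal"
Comparing from start:
  Pos 0: 'o' != 'a' (stop)
LCP = "" (length 0)


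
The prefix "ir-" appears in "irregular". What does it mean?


Prefix: ir-
Example: irregular (ir- + regular)
Meaning = not


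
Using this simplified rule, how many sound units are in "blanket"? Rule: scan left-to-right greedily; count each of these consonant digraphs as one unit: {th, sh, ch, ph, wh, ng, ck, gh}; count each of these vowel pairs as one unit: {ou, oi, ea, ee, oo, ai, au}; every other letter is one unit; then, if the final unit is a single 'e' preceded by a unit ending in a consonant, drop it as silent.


Word: "blanket" (7 letters)
Left-to-right scan:
  [1] 'b' (letter)
  [2] 'l' (letter)
  [3] 'a' (letter)
  [4] 'n' (letter)
  [5] 'k' (letter)
  [6] 'e' (letter)
  [7] 't' (letter)
Units from scan: 7
Sound units = 7 units


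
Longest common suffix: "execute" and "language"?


Word 1: "execute"
Word 2: "language"
Comparing from end:
  Pos -1: 'e' == 'e'
  Pos -2: 't' != 'g' (stop)
LCS = "e" (length 1)


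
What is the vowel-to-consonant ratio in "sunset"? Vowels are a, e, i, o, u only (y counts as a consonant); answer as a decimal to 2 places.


Word: "sunset"
Vowels (a,e,i,o,u): 2
Consonants: 4
Ratio = 2/4
= 0.50


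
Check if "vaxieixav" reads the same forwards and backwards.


Word: "vaxieixav"
Reversed: "vaxieixav"
Forward == Backward? vaxieixav == vaxieixav
Palindrome = Yes


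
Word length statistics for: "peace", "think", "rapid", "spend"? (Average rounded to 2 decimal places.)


Lengths: "peace"=5, "think"=5, "rapid"=5, "spend"=5
Sum = 20, Count = 4
Average = 20/4 = 5.00
= avg=5.00, min=5, max=5


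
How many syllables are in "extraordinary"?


Word: "extraordinary"
Syllable breakdown: ex · traor · di · nar · y
Counting: 5 parts
= 5 syllables
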